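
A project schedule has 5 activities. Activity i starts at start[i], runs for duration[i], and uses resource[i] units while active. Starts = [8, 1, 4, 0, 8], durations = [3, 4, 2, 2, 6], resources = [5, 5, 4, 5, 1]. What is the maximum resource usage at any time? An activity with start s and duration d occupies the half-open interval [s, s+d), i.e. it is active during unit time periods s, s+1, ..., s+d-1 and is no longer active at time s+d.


Each activity i is active on [start_i, start_i + duration_i).
Compute total resource usage per time slot:
  t=0: active resources = [5], total = 5
  t=1: active resources = [5, 5], total = 10
  t=2: active resources = [5], total = 5
  t=3: active resources = [5], total = 5
  t=4: active resources = [5, 4], total = 9
  t=5: active resources = [4], total = 4
  t=6: active resources = [], total = 0
  t=7: active resources = [], total = 0
  t=8: active resources = [5, 1], total = 6
  t=9: active resources = [5, 1], total = 6
  t=10: active resources = [5, 1], total = 6
  t=11: active resources = [1], total = 1
  t=12: active resources = [1], total = 1
  t=13: active resources = [1], total = 1
Peak resource demand = 10

10


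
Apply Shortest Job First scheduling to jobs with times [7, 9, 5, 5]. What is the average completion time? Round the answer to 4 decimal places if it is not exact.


SJF order (ascending): [5, 5, 7, 9]
Completion times:
  Job 1: burst=5, C=5
  Job 2: burst=5, C=10
  Job 3: burst=7, C=17
  Job 4: burst=9, C=26
Average completion = 58/4 = 14.5

14.5


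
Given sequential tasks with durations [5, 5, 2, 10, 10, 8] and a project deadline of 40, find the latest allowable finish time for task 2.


LF(activity 2) = deadline - sum of successor durations
Successors: activities 3 through 6 with durations [2, 10, 10, 8]
Sum of successor durations = 30
LF = 40 - 30 = 10

10


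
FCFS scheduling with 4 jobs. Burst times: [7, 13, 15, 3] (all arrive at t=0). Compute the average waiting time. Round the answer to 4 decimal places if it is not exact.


FCFS order (as given): [7, 13, 15, 3]
Waiting times:
  Job 1: wait = 0
  Job 2: wait = 7
  Job 3: wait = 20
  Job 4: wait = 35
Sum of waiting times = 62
Average waiting time = 62/4 = 15.5

15.5


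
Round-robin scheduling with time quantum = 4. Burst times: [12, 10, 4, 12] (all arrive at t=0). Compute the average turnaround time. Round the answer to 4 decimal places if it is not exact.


Time quantum = 4
Execution trace:
  J1 runs 4 units, time = 4
  J2 runs 4 units, time = 8
  J3 runs 4 units, time = 12
  J4 runs 4 units, time = 16
  J1 runs 4 units, time = 20
  J2 runs 4 units, time = 24
  J4 runs 4 units, time = 28
  J1 runs 4 units, time = 32
  J2 runs 2 units, time = 34
  J4 runs 4 units, time = 38
Finish times: [32, 34, 12, 38]
Average turnaround = 116/4 = 29.0

29.0


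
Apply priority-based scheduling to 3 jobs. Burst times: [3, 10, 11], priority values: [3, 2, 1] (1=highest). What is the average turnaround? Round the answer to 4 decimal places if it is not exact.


Sort by priority (ascending = highest first):
Order: [(1, 11), (2, 10), (3, 3)]
Completion times:
  Priority 1, burst=11, C=11
  Priority 2, burst=10, C=21
  Priority 3, burst=3, C=24
Average turnaround = 56/3 = 18.6667

18.6667


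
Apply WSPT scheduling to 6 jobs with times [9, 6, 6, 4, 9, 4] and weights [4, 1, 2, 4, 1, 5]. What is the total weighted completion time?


Compute p/w ratios and sort ascending (WSPT): [(4, 5), (4, 4), (9, 4), (6, 2), (6, 1), (9, 1)]
Compute weighted completion times:
  Job (p=4,w=5): C=4, w*C=5*4=20
  Job (p=4,w=4): C=8, w*C=4*8=32
  Job (p=9,w=4): C=17, w*C=4*17=68
  Job (p=6,w=2): C=23, w*C=2*23=46
  Job (p=6,w=1): C=29, w*C=1*29=29
  Job (p=9,w=1): C=38, w*C=1*38=38
Total weighted completion time = 233

233


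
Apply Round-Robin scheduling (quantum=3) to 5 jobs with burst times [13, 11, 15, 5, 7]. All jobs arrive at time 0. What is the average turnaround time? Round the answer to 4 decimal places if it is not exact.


Time quantum = 3
Execution trace:
  J1 runs 3 units, time = 3
  J2 runs 3 units, time = 6
  J3 runs 3 units, time = 9
  J4 runs 3 units, time = 12
  J5 runs 3 units, time = 15
  J1 runs 3 units, time = 18
  J2 runs 3 units, time = 21
  J3 runs 3 units, time = 24
  J4 runs 2 units, time = 26
  J5 runs 3 units, time = 29
  J1 runs 3 units, time = 32
  J2 runs 3 units, time = 35
  J3 runs 3 units, time = 38
  J5 runs 1 units, time = 39
  J1 runs 3 units, time = 42
  J2 runs 2 units, time = 44
  J3 runs 3 units, time = 47
  J1 runs 1 units, time = 48
  J3 runs 3 units, time = 51
Finish times: [48, 44, 51, 26, 39]
Average turnaround = 208/5 = 41.6

41.6


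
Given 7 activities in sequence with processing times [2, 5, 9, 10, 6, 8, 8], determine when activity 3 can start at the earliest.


Activity 3 starts after activities 1 through 2 complete.
Predecessor durations: [2, 5]
ES = 2 + 5 = 7

7


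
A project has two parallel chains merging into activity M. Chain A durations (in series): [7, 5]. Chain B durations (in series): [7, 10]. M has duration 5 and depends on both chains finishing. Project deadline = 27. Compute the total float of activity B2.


Forward pass: ES(B2) = sum of predecessors on chain B = 7
EF = ES + duration = 7 + 10 = 17
Backward pass: LF(M) = deadline = 27; LS(M) = 27 - 5 = 22
LF(B2) = LS(M) - sum(successors on chain B) = 22 - 0 = 22
LS = LF - duration = 22 - 10 = 12
Total float = LS - ES = 12 - 7 = 5

5


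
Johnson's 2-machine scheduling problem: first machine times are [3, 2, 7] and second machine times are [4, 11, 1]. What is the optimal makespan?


Apply Johnson's rule:
  Group 1 (a <= b): [(2, 2, 11), (1, 3, 4)]
  Group 2 (a > b): [(3, 7, 1)]
Optimal job order: [2, 1, 3]
Schedule:
  Job 2: M1 done at 2, M2 done at 13
  Job 1: M1 done at 5, M2 done at 17
  Job 3: M1 done at 12, M2 done at 18
Makespan = 18

18


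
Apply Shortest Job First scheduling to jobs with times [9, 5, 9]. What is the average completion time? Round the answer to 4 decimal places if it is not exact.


SJF order (ascending): [5, 9, 9]
Completion times:
  Job 1: burst=5, C=5
  Job 2: burst=9, C=14
  Job 3: burst=9, C=23
Average completion = 42/3 = 14.0

14.0


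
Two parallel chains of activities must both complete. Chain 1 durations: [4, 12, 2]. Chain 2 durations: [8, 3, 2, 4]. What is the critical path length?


Path A total = 4 + 12 + 2 = 18
Path B total = 8 + 3 + 2 + 4 = 17
Critical path = longest path = max(18, 17) = 18

18


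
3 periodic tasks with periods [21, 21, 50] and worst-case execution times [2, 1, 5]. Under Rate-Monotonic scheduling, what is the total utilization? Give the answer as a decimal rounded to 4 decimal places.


Compute individual utilizations (exact fractions):
  Task 1: C/T = 2/21 (approx. 0.0952)
  Task 2: C/T = 1/21 (approx. 0.0476)
  Task 3: C/T = 5/50 = 1/10 (approx. 0.1)
Total utilization U = 2/21 + 1/21 + 1/10 = 17/70
Rounded to 4 decimal places: U = 0.2429
RM (Liu & Layland) bound for 3 tasks = 0.779763; compare with U = 17/70 (approx. 0.242857)
U <= bound, so schedulable by RM sufficient condition.

0.2429


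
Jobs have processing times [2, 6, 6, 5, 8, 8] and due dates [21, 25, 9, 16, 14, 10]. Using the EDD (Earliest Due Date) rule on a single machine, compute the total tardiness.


Sort by due date (EDD order): [(6, 9), (8, 10), (8, 14), (5, 16), (2, 21), (6, 25)]
Compute completion times and tardiness:
  Job 1: p=6, d=9, C=6, tardiness=max(0,6-9)=0
  Job 2: p=8, d=10, C=14, tardiness=max(0,14-10)=4
  Job 3: p=8, d=14, C=22, tardiness=max(0,22-14)=8
  Job 4: p=5, d=16, C=27, tardiness=max(0,27-16)=11
  Job 5: p=2, d=21, C=29, tardiness=max(0,29-21)=8
  Job 6: p=6, d=25, C=35, tardiness=max(0,35-25)=10
Total tardiness = 41

41


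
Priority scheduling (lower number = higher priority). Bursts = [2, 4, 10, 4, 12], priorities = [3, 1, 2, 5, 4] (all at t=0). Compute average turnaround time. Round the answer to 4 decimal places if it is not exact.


Sort by priority (ascending = highest first):
Order: [(1, 4), (2, 10), (3, 2), (4, 12), (5, 4)]
Completion times:
  Priority 1, burst=4, C=4
  Priority 2, burst=10, C=14
  Priority 3, burst=2, C=16
  Priority 4, burst=12, C=28
  Priority 5, burst=4, C=32
Average turnaround = 94/5 = 18.8

18.8


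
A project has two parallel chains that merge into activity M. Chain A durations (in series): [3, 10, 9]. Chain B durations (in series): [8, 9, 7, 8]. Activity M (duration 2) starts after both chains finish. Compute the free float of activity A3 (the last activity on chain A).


ES(A3) = sum of predecessors on chain A = 13
EF(A3) = ES + duration = 13 + 9 = 22
Successor of A3 is M. ES(M) = max(sum(A), sum(B)) = max(22, 32) = 32
Free float = ES(successor) - EF(current) = 32 - 22 = 10

10


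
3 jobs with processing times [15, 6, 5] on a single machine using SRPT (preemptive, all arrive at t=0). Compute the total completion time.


Since all jobs arrive at t=0, SRPT equals SPT ordering.
SPT order: [5, 6, 15]
Completion times:
  Job 1: p=5, C=5
  Job 2: p=6, C=11
  Job 3: p=15, C=26
Total completion time = 5 + 11 + 26 = 42

42


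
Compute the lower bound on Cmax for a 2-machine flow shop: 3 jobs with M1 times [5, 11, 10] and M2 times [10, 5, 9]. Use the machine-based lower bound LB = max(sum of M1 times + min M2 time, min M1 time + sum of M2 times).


LB1 = sum(M1 times) + min(M2 times) = 26 + 5 = 31
LB2 = min(M1 times) + sum(M2 times) = 5 + 24 = 29
Lower bound = max(LB1, LB2) = max(31, 29) = 31

31


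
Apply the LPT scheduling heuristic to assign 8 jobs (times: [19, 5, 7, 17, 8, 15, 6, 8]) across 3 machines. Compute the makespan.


Sort jobs in decreasing order (LPT): [19, 17, 15, 8, 8, 7, 6, 5]
Assign each job to the least loaded machine:
  Machine 1: jobs [19, 7], load = 26
  Machine 2: jobs [17, 8, 5], load = 30
  Machine 3: jobs [15, 8, 6], load = 29
Makespan = max load = 30

30


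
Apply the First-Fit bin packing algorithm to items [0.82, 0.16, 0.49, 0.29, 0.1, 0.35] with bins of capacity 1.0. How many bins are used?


Place items sequentially using First-Fit:
  Item 0.82 -> new Bin 1
  Item 0.16 -> Bin 1 (now 0.98)
  Item 0.49 -> new Bin 2
  Item 0.29 -> Bin 2 (now 0.78)
  Item 0.1 -> Bin 2 (now 0.88)
  Item 0.35 -> new Bin 3
Total bins used = 3

3


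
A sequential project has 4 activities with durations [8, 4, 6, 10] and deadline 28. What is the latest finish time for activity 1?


LF(activity 1) = deadline - sum of successor durations
Successors: activities 2 through 4 with durations [4, 6, 10]
Sum of successor durations = 20
LF = 28 - 20 = 8

8


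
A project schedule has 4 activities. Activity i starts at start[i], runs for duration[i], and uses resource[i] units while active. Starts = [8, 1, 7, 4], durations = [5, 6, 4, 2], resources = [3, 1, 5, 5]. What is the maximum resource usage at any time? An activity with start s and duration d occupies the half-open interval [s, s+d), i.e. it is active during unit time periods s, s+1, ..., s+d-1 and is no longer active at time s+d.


Each activity i is active on [start_i, start_i + duration_i).
Compute total resource usage per time slot:
  t=0: active resources = [], total = 0
  t=1: active resources = [1], total = 1
  t=2: active resources = [1], total = 1
  t=3: active resources = [1], total = 1
  t=4: active resources = [1, 5], total = 6
  t=5: active resources = [1, 5], total = 6
  t=6: active resources = [1], total = 1
  t=7: active resources = [5], total = 5
  t=8: active resources = [3, 5], total = 8
  t=9: active resources = [3, 5], total = 8
  t=10: active resources = [3, 5], total = 8
  t=11: active resources = [3], total = 3
  t=12: active resources = [3], total = 3
Peak resource demand = 8

8


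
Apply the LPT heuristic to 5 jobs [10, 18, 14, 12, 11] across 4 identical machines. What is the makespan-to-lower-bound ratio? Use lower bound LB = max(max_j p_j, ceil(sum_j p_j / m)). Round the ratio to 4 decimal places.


LPT order: [18, 14, 12, 11, 10]
Machine loads after assignment: [18, 14, 12, 21]
LPT makespan = 21
Lower bound = max(max_job, ceil(total/4)) = max(18, 17) = 18
Ratio = 21 / 18 = 1.1667

1.1667


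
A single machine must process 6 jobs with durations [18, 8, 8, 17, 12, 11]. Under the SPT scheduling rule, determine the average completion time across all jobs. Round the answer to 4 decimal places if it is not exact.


Sort jobs by processing time (SPT order): [8, 8, 11, 12, 17, 18]
Compute completion times sequentially:
  Job 1: processing = 8, completes at 8
  Job 2: processing = 8, completes at 16
  Job 3: processing = 11, completes at 27
  Job 4: processing = 12, completes at 39
  Job 5: processing = 17, completes at 56
  Job 6: processing = 18, completes at 74
Sum of completion times = 220
Average completion time = 220/6 = 36.6667

36.6667


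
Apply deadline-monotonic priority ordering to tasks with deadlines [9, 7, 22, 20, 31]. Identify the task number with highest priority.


Sort tasks by relative deadline (ascending):
  Task 2: deadline = 7
  Task 1: deadline = 9
  Task 4: deadline = 20
  Task 3: deadline = 22
  Task 5: deadline = 31
Priority order (highest first): [2, 1, 4, 3, 5]
Highest priority task = 2

2


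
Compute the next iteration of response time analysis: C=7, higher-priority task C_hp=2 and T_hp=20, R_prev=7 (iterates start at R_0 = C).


R_next = C + ceil(R_prev / T_hp) * C_hp
ceil(7 / 20) = ceil(0.35) = 1
Interference = 1 * 2 = 2
R_next = 7 + 2 = 9

9


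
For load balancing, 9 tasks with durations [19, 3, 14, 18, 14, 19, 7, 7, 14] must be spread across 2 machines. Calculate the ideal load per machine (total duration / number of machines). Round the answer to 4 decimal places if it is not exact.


Total processing time = 19 + 3 + 14 + 18 + 14 + 19 + 7 + 7 + 14 = 115
Number of machines = 2
Ideal balanced load = 115 / 2 = 57.5

57.5


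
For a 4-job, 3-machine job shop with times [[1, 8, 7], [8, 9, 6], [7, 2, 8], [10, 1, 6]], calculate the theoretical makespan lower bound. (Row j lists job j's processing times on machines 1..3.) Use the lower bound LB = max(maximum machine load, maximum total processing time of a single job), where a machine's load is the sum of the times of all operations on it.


Machine loads:
  Machine 1: 1 + 8 + 7 + 10 = 26
  Machine 2: 8 + 9 + 2 + 1 = 20
  Machine 3: 7 + 6 + 8 + 6 = 27
Max machine load = 27
Job totals:
  Job 1: 16
  Job 2: 23
  Job 3: 17
  Job 4: 17
Max job total = 23
Lower bound = max(27, 23) = 27

27


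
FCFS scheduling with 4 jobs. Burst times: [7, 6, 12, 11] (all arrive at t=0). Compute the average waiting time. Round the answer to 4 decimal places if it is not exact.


FCFS order (as given): [7, 6, 12, 11]
Waiting times:
  Job 1: wait = 0
  Job 2: wait = 7
  Job 3: wait = 13
  Job 4: wait = 25
Sum of waiting times = 45
Average waiting time = 45/4 = 11.25

11.25


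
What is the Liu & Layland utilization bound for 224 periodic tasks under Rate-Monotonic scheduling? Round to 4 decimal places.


Compute 2^(1/224) = 1.0030991997
Subtract 1: 1.0030991997 - 1 = 0.0030991997
Multiply by n: 224 * 0.0030991997 = 0.6942207328
Round to 4 dp: 0.6942

0.6942


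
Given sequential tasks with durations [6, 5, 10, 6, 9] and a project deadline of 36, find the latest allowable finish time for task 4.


LF(activity 4) = deadline - sum of successor durations
Successors: activities 5 through 5 with durations [9]
Sum of successor durations = 9
LF = 36 - 9 = 27

27


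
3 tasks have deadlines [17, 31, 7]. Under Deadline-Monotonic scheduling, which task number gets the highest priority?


Sort tasks by relative deadline (ascending):
  Task 3: deadline = 7
  Task 1: deadline = 17
  Task 2: deadline = 31
Priority order (highest first): [3, 1, 2]
Highest priority task = 3

3


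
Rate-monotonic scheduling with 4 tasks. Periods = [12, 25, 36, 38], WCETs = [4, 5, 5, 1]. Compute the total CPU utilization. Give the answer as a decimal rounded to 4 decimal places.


Compute individual utilizations (exact fractions):
  Task 1: C/T = 4/12 = 1/3 (approx. 0.3333)
  Task 2: C/T = 5/25 = 1/5 (approx. 0.2)
  Task 3: C/T = 5/36 (approx. 0.1389)
  Task 4: C/T = 1/38 (approx. 0.0263)
Total utilization U = 1/3 + 1/5 + 5/36 + 1/38 = 2389/3420
Rounded to 4 decimal places: U = 0.6985
RM (Liu & Layland) bound for 4 tasks = 0.756828; compare with U = 2389/3420 (approx. 0.698538)
U <= bound, so schedulable by RM sufficient condition.

0.6985


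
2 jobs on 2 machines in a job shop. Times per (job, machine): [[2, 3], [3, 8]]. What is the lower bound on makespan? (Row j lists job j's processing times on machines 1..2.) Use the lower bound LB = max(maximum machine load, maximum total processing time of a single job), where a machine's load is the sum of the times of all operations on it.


Machine loads:
  Machine 1: 2 + 3 = 5
  Machine 2: 3 + 8 = 11
Max machine load = 11
Job totals:
  Job 1: 5
  Job 2: 11
Max job total = 11
Lower bound = max(11, 11) = 11

11


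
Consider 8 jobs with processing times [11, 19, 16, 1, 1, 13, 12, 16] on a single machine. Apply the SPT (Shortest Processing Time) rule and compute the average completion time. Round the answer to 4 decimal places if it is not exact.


Sort jobs by processing time (SPT order): [1, 1, 11, 12, 13, 16, 16, 19]
Compute completion times sequentially:
  Job 1: processing = 1, completes at 1
  Job 2: processing = 1, completes at 2
  Job 3: processing = 11, completes at 13
  Job 4: processing = 12, completes at 25
  Job 5: processing = 13, completes at 38
  Job 6: processing = 16, completes at 54
  Job 7: processing = 16, completes at 70
  Job 8: processing = 19, completes at 89
Sum of completion times = 292
Average completion time = 292/8 = 36.5

36.5


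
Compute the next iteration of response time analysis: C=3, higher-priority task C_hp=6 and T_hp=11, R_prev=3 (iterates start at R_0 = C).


R_next = C + ceil(R_prev / T_hp) * C_hp
ceil(3 / 11) = ceil(0.2727) = 1
Interference = 1 * 6 = 6
R_next = 3 + 6 = 9

9


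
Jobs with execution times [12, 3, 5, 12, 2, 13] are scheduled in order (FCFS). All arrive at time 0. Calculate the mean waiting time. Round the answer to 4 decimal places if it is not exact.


FCFS order (as given): [12, 3, 5, 12, 2, 13]
Waiting times:
  Job 1: wait = 0
  Job 2: wait = 12
  Job 3: wait = 15
  Job 4: wait = 20
  Job 5: wait = 32
  Job 6: wait = 34
Sum of waiting times = 113
Average waiting time = 113/6 = 18.8333

18.8333


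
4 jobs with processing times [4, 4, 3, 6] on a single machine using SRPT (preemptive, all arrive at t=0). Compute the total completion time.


Since all jobs arrive at t=0, SRPT equals SPT ordering.
SPT order: [3, 4, 4, 6]
Completion times:
  Job 1: p=3, C=3
  Job 2: p=4, C=7
  Job 3: p=4, C=11
  Job 4: p=6, C=17
Total completion time = 3 + 7 + 11 + 17 = 38

38


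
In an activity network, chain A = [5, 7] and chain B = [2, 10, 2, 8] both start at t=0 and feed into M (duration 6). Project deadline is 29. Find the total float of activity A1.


Forward pass: ES(A1) = sum of predecessors on chain A = 0
EF = ES + duration = 0 + 5 = 5
Backward pass: LF(M) = deadline = 29; LS(M) = 29 - 6 = 23
LF(A1) = LS(M) - sum(successors on chain A) = 23 - 7 = 16
LS = LF - duration = 16 - 5 = 11
Total float = LS - ES = 11 - 0 = 11

11


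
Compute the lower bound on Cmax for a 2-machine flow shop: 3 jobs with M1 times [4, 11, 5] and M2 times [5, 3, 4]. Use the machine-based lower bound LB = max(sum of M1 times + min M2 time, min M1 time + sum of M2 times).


LB1 = sum(M1 times) + min(M2 times) = 20 + 3 = 23
LB2 = min(M1 times) + sum(M2 times) = 4 + 12 = 16
Lower bound = max(LB1, LB2) = max(23, 16) = 23

23


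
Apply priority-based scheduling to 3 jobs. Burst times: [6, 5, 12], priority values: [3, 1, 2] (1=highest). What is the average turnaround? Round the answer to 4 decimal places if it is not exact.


Sort by priority (ascending = highest first):
Order: [(1, 5), (2, 12), (3, 6)]
Completion times:
  Priority 1, burst=5, C=5
  Priority 2, burst=12, C=17
  Priority 3, burst=6, C=23
Average turnaround = 45/3 = 15.0

15.0


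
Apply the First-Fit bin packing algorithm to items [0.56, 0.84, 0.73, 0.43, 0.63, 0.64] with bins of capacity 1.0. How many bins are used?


Place items sequentially using First-Fit:
  Item 0.56 -> new Bin 1
  Item 0.84 -> new Bin 2
  Item 0.73 -> new Bin 3
  Item 0.43 -> Bin 1 (now 0.99)
  Item 0.63 -> new Bin 4
  Item 0.64 -> new Bin 5
Total bins used = 5

5


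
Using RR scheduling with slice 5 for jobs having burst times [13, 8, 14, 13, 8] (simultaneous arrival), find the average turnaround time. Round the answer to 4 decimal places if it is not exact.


Time quantum = 5
Execution trace:
  J1 runs 5 units, time = 5
  J2 runs 5 units, time = 10
  J3 runs 5 units, time = 15
  J4 runs 5 units, time = 20
  J5 runs 5 units, time = 25
  J1 runs 5 units, time = 30
  J2 runs 3 units, time = 33
  J3 runs 5 units, time = 38
  J4 runs 5 units, time = 43
  J5 runs 3 units, time = 46
  J1 runs 3 units, time = 49
  J3 runs 4 units, time = 53
  J4 runs 3 units, time = 56
Finish times: [49, 33, 53, 56, 46]
Average turnaround = 237/5 = 47.4

47.4


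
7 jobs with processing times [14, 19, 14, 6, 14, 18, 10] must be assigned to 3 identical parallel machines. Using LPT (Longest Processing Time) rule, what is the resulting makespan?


Sort jobs in decreasing order (LPT): [19, 18, 14, 14, 14, 10, 6]
Assign each job to the least loaded machine:
  Machine 1: jobs [19, 10], load = 29
  Machine 2: jobs [18, 14], load = 32
  Machine 3: jobs [14, 14, 6], load = 34
Makespan = max load = 34

34


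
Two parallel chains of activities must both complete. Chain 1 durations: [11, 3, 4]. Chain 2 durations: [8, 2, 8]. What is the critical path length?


Path A total = 11 + 3 + 4 = 18
Path B total = 8 + 2 + 8 = 18
Critical path = longest path = max(18, 18) = 18

18


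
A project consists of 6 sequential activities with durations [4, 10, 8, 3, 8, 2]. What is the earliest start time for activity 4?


Activity 4 starts after activities 1 through 3 complete.
Predecessor durations: [4, 10, 8]
ES = 4 + 10 + 8 = 22

22


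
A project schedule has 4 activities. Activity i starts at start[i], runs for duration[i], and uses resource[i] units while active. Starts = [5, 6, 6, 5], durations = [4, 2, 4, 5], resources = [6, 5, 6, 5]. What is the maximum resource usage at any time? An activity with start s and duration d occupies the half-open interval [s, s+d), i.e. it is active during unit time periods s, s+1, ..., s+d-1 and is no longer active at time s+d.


Each activity i is active on [start_i, start_i + duration_i).
Compute total resource usage per time slot:
  t=0: active resources = [], total = 0
  t=1: active resources = [], total = 0
  t=2: active resources = [], total = 0
  t=3: active resources = [], total = 0
  t=4: active resources = [], total = 0
  t=5: active resources = [6, 5], total = 11
  t=6: active resources = [6, 5, 6, 5], total = 22
  t=7: active resources = [6, 5, 6, 5], total = 22
  t=8: active resources = [6, 6, 5], total = 17
  t=9: active resources = [6, 5], total = 11
Peak resource demand = 22

22


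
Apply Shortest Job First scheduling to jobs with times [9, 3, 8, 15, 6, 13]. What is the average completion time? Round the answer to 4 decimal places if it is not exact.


SJF order (ascending): [3, 6, 8, 9, 13, 15]
Completion times:
  Job 1: burst=3, C=3
  Job 2: burst=6, C=9
  Job 3: burst=8, C=17
  Job 4: burst=9, C=26
  Job 5: burst=13, C=39
  Job 6: burst=15, C=54
Average completion = 148/6 = 24.6667

24.6667


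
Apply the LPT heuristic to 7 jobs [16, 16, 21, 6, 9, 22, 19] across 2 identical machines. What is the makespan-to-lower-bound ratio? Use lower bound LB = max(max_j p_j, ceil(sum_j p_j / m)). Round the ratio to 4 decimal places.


LPT order: [22, 21, 19, 16, 16, 9, 6]
Machine loads after assignment: [54, 55]
LPT makespan = 55
Lower bound = max(max_job, ceil(total/2)) = max(22, 55) = 55
Ratio = 55 / 55 = 1.0

1.0


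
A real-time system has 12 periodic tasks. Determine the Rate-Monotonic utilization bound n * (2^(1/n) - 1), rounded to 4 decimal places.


Compute 2^(1/12) = 1.0594630944
Subtract 1: 1.0594630944 - 1 = 0.0594630944
Multiply by n: 12 * 0.0594630944 = 0.7135571328
Round to 4 dp: 0.7136

0.7136


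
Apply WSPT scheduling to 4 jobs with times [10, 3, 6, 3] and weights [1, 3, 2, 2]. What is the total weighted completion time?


Compute p/w ratios and sort ascending (WSPT): [(3, 3), (3, 2), (6, 2), (10, 1)]
Compute weighted completion times:
  Job (p=3,w=3): C=3, w*C=3*3=9
  Job (p=3,w=2): C=6, w*C=2*6=12
  Job (p=6,w=2): C=12, w*C=2*12=24
  Job (p=10,w=1): C=22, w*C=1*22=22
Total weighted completion time = 67

67


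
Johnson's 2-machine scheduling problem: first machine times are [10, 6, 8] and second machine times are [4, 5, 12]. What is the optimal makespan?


Apply Johnson's rule:
  Group 1 (a <= b): [(3, 8, 12)]
  Group 2 (a > b): [(2, 6, 5), (1, 10, 4)]
Optimal job order: [3, 2, 1]
Schedule:
  Job 3: M1 done at 8, M2 done at 20
  Job 2: M1 done at 14, M2 done at 25
  Job 1: M1 done at 24, M2 done at 29
Makespan = 29

29


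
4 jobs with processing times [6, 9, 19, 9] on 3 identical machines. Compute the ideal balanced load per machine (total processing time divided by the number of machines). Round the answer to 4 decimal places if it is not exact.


Total processing time = 6 + 9 + 19 + 9 = 43
Number of machines = 3
Ideal balanced load = 43 / 3 = 14.3333

14.3333


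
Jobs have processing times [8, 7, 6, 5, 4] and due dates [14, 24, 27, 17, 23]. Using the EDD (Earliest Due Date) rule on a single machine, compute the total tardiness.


Sort by due date (EDD order): [(8, 14), (5, 17), (4, 23), (7, 24), (6, 27)]
Compute completion times and tardiness:
  Job 1: p=8, d=14, C=8, tardiness=max(0,8-14)=0
  Job 2: p=5, d=17, C=13, tardiness=max(0,13-17)=0
  Job 3: p=4, d=23, C=17, tardiness=max(0,17-23)=0
  Job 4: p=7, d=24, C=24, tardiness=max(0,24-24)=0
  Job 5: p=6, d=27, C=30, tardiness=max(0,30-27)=3
Total tardiness = 3

3


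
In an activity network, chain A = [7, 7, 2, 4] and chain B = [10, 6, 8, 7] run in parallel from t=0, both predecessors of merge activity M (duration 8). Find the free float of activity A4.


ES(A4) = sum of predecessors on chain A = 16
EF(A4) = ES + duration = 16 + 4 = 20
Successor of A4 is M. ES(M) = max(sum(A), sum(B)) = max(20, 31) = 31
Free float = ES(successor) - EF(current) = 31 - 20 = 11

11


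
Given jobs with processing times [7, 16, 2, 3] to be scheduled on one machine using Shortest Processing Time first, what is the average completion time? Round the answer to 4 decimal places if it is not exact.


Sort jobs by processing time (SPT order): [2, 3, 7, 16]
Compute completion times sequentially:
  Job 1: processing = 2, completes at 2
  Job 2: processing = 3, completes at 5
  Job 3: processing = 7, completes at 12
  Job 4: processing = 16, completes at 28
Sum of completion times = 47
Average completion time = 47/4 = 11.75

11.75


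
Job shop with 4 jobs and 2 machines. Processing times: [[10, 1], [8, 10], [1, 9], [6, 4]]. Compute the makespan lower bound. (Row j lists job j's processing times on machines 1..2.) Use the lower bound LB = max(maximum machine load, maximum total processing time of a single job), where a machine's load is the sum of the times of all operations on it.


Machine loads:
  Machine 1: 10 + 8 + 1 + 6 = 25
  Machine 2: 1 + 10 + 9 + 4 = 24
Max machine load = 25
Job totals:
  Job 1: 11
  Job 2: 18
  Job 3: 10
  Job 4: 10
Max job total = 18
Lower bound = max(25, 18) = 25

25


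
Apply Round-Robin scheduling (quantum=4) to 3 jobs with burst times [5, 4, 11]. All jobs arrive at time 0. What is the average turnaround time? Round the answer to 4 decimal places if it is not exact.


Time quantum = 4
Execution trace:
  J1 runs 4 units, time = 4
  J2 runs 4 units, time = 8
  J3 runs 4 units, time = 12
  J1 runs 1 units, time = 13
  J3 runs 4 units, time = 17
  J3 runs 3 units, time = 20
Finish times: [13, 8, 20]
Average turnaround = 41/3 = 13.6667

13.6667


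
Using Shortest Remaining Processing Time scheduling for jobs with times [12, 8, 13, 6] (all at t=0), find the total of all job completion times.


Since all jobs arrive at t=0, SRPT equals SPT ordering.
SPT order: [6, 8, 12, 13]
Completion times:
  Job 1: p=6, C=6
  Job 2: p=8, C=14
  Job 3: p=12, C=26
  Job 4: p=13, C=39
Total completion time = 6 + 14 + 26 + 39 = 85

85


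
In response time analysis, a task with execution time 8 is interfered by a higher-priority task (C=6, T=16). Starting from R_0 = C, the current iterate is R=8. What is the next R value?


R_next = C + ceil(R_prev / T_hp) * C_hp
ceil(8 / 16) = ceil(0.5) = 1
Interference = 1 * 6 = 6
R_next = 8 + 6 = 14

14


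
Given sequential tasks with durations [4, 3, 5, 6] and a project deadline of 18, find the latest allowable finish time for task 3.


LF(activity 3) = deadline - sum of successor durations
Successors: activities 4 through 4 with durations [6]
Sum of successor durations = 6
LF = 18 - 6 = 12

12


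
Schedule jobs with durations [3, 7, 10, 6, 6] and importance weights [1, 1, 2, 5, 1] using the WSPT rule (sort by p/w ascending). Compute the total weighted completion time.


Compute p/w ratios and sort ascending (WSPT): [(6, 5), (3, 1), (10, 2), (6, 1), (7, 1)]
Compute weighted completion times:
  Job (p=6,w=5): C=6, w*C=5*6=30
  Job (p=3,w=1): C=9, w*C=1*9=9
  Job (p=10,w=2): C=19, w*C=2*19=38
  Job (p=6,w=1): C=25, w*C=1*25=25
  Job (p=7,w=1): C=32, w*C=1*32=32
Total weighted completion time = 134

134


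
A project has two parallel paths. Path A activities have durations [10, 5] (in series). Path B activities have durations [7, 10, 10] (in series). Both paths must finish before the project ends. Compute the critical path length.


Path A total = 10 + 5 = 15
Path B total = 7 + 10 + 10 = 27
Critical path = longest path = max(15, 27) = 27

27


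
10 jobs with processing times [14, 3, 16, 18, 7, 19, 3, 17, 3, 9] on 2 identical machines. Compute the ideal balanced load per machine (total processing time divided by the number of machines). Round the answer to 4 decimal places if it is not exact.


Total processing time = 14 + 3 + 16 + 18 + 7 + 19 + 3 + 17 + 3 + 9 = 109
Number of machines = 2
Ideal balanced load = 109 / 2 = 54.5

54.5


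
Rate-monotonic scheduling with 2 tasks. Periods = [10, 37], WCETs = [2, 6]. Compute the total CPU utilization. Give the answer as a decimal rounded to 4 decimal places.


Compute individual utilizations (exact fractions):
  Task 1: C/T = 2/10 = 1/5 (approx. 0.2)
  Task 2: C/T = 6/37 (approx. 0.1622)
Total utilization U = 1/5 + 6/37 = 67/185
Rounded to 4 decimal places: U = 0.3622
RM (Liu & Layland) bound for 2 tasks = 0.828427; compare with U = 67/185 (approx. 0.362162)
U <= bound, so schedulable by RM sufficient condition.

0.3622


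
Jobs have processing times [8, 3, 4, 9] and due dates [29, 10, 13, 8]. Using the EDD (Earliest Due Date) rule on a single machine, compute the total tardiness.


Sort by due date (EDD order): [(9, 8), (3, 10), (4, 13), (8, 29)]
Compute completion times and tardiness:
  Job 1: p=9, d=8, C=9, tardiness=max(0,9-8)=1
  Job 2: p=3, d=10, C=12, tardiness=max(0,12-10)=2
  Job 3: p=4, d=13, C=16, tardiness=max(0,16-13)=3
  Job 4: p=8, d=29, C=24, tardiness=max(0,24-29)=0
Total tardiness = 6

6


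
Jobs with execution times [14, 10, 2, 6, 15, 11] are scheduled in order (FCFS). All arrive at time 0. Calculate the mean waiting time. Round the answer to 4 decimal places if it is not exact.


FCFS order (as given): [14, 10, 2, 6, 15, 11]
Waiting times:
  Job 1: wait = 0
  Job 2: wait = 14
  Job 3: wait = 24
  Job 4: wait = 26
  Job 5: wait = 32
  Job 6: wait = 47
Sum of waiting times = 143
Average waiting time = 143/6 = 23.8333

23.8333


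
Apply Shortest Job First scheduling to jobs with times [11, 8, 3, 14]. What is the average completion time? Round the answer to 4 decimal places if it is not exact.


SJF order (ascending): [3, 8, 11, 14]
Completion times:
  Job 1: burst=3, C=3
  Job 2: burst=8, C=11
  Job 3: burst=11, C=22
  Job 4: burst=14, C=36
Average completion = 72/4 = 18.0

18.0


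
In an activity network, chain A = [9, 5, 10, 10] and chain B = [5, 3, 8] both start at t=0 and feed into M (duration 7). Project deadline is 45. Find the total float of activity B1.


Forward pass: ES(B1) = sum of predecessors on chain B = 0
EF = ES + duration = 0 + 5 = 5
Backward pass: LF(M) = deadline = 45; LS(M) = 45 - 7 = 38
LF(B1) = LS(M) - sum(successors on chain B) = 38 - 11 = 27
LS = LF - duration = 27 - 5 = 22
Total float = LS - ES = 22 - 0 = 22

22


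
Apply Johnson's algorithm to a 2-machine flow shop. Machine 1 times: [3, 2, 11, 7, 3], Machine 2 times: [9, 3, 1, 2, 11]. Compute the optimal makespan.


Apply Johnson's rule:
  Group 1 (a <= b): [(2, 2, 3), (1, 3, 9), (5, 3, 11)]
  Group 2 (a > b): [(4, 7, 2), (3, 11, 1)]
Optimal job order: [2, 1, 5, 4, 3]
Schedule:
  Job 2: M1 done at 2, M2 done at 5
  Job 1: M1 done at 5, M2 done at 14
  Job 5: M1 done at 8, M2 done at 25
  Job 4: M1 done at 15, M2 done at 27
  Job 3: M1 done at 26, M2 done at 28
Makespan = 28

28


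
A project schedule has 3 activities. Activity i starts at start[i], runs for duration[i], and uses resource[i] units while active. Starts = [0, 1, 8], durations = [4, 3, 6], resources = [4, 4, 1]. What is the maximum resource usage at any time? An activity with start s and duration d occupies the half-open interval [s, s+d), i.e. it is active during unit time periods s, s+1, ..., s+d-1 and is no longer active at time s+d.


Each activity i is active on [start_i, start_i + duration_i).
Compute total resource usage per time slot:
  t=0: active resources = [4], total = 4
  t=1: active resources = [4, 4], total = 8
  t=2: active resources = [4, 4], total = 8
  t=3: active resources = [4, 4], total = 8
  t=4: active resources = [], total = 0
  t=5: active resources = [], total = 0
  t=6: active resources = [], total = 0
  t=7: active resources = [], total = 0
  t=8: active resources = [1], total = 1
  t=9: active resources = [1], total = 1
  t=10: active resources = [1], total = 1
  t=11: active resources = [1], total = 1
  t=12: active resources = [1], total = 1
  t=13: active resources = [1], total = 1
Peak resource demand = 8

8


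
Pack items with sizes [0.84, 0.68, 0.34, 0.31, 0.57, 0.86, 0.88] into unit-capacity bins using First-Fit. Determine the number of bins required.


Place items sequentially using First-Fit:
  Item 0.84 -> new Bin 1
  Item 0.68 -> new Bin 2
  Item 0.34 -> new Bin 3
  Item 0.31 -> Bin 2 (now 0.99)
  Item 0.57 -> Bin 3 (now 0.91)
  Item 0.86 -> new Bin 4
  Item 0.88 -> new Bin 5
Total bins used = 5

5


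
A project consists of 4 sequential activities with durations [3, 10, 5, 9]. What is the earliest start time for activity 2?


Activity 2 starts after activities 1 through 1 complete.
Predecessor durations: [3]
ES = 3 = 3

3


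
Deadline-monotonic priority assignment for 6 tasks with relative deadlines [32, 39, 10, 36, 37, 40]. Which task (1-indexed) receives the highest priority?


Sort tasks by relative deadline (ascending):
  Task 3: deadline = 10
  Task 1: deadline = 32
  Task 4: deadline = 36
  Task 5: deadline = 37
  Task 2: deadline = 39
  Task 6: deadline = 40
Priority order (highest first): [3, 1, 4, 5, 2, 6]
Highest priority task = 3

3


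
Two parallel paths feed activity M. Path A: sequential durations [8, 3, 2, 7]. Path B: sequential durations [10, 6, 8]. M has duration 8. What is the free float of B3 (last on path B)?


ES(B3) = sum of predecessors on chain B = 16
EF(B3) = ES + duration = 16 + 8 = 24
Successor of B3 is M. ES(M) = max(sum(A), sum(B)) = max(20, 24) = 24
Free float = ES(successor) - EF(current) = 24 - 24 = 0

0


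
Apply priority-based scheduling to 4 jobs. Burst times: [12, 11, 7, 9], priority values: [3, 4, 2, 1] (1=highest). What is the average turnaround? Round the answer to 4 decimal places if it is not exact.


Sort by priority (ascending = highest first):
Order: [(1, 9), (2, 7), (3, 12), (4, 11)]
Completion times:
  Priority 1, burst=9, C=9
  Priority 2, burst=7, C=16
  Priority 3, burst=12, C=28
  Priority 4, burst=11, C=39
Average turnaround = 92/4 = 23.0

23.0


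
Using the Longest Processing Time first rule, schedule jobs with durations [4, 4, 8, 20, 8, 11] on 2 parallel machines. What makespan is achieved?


Sort jobs in decreasing order (LPT): [20, 11, 8, 8, 4, 4]
Assign each job to the least loaded machine:
  Machine 1: jobs [20, 4, 4], load = 28
  Machine 2: jobs [11, 8, 8], load = 27
Makespan = max load = 28

28


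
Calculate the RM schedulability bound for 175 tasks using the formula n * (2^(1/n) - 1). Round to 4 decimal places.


Compute 2^(1/175) = 1.0039686955
Subtract 1: 1.0039686955 - 1 = 0.0039686955
Multiply by n: 175 * 0.0039686955 = 0.6945217125
Round to 4 dp: 0.6945

0.6945


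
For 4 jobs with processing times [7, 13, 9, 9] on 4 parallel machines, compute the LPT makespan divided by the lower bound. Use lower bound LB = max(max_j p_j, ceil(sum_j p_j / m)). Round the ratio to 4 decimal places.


LPT order: [13, 9, 9, 7]
Machine loads after assignment: [13, 9, 9, 7]
LPT makespan = 13
Lower bound = max(max_job, ceil(total/4)) = max(13, 10) = 13
Ratio = 13 / 13 = 1.0

1.0


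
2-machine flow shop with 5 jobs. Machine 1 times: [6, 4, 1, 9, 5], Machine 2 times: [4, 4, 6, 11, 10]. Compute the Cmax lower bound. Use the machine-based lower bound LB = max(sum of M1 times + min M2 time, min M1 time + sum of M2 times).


LB1 = sum(M1 times) + min(M2 times) = 25 + 4 = 29
LB2 = min(M1 times) + sum(M2 times) = 1 + 35 = 36
Lower bound = max(LB1, LB2) = max(29, 36) = 36

36


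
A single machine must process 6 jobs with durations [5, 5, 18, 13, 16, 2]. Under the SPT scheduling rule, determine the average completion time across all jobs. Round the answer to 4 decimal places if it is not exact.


Sort jobs by processing time (SPT order): [2, 5, 5, 13, 16, 18]
Compute completion times sequentially:
  Job 1: processing = 2, completes at 2
  Job 2: processing = 5, completes at 7
  Job 3: processing = 5, completes at 12
  Job 4: processing = 13, completes at 25
  Job 5: processing = 16, completes at 41
  Job 6: processing = 18, completes at 59
Sum of completion times = 146
Average completion time = 146/6 = 24.3333

24.3333


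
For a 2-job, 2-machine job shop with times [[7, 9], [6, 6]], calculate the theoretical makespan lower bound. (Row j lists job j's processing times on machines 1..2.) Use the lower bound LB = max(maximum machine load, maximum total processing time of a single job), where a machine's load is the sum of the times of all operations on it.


Machine loads:
  Machine 1: 7 + 6 = 13
  Machine 2: 9 + 6 = 15
Max machine load = 15
Job totals:
  Job 1: 16
  Job 2: 12
Max job total = 16
Lower bound = max(15, 16) = 16

16


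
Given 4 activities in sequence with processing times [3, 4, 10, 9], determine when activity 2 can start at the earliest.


Activity 2 starts after activities 1 through 1 complete.
Predecessor durations: [3]
ES = 3 = 3

3


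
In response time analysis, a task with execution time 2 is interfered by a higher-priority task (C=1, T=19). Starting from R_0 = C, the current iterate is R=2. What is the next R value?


R_next = C + ceil(R_prev / T_hp) * C_hp
ceil(2 / 19) = ceil(0.1053) = 1
Interference = 1 * 1 = 1
R_next = 2 + 1 = 3

3


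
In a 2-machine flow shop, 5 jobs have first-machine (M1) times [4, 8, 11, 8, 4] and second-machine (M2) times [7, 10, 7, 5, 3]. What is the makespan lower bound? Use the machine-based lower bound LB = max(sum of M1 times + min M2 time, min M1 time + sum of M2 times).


LB1 = sum(M1 times) + min(M2 times) = 35 + 3 = 38
LB2 = min(M1 times) + sum(M2 times) = 4 + 32 = 36
Lower bound = max(LB1, LB2) = max(38, 36) = 38

38


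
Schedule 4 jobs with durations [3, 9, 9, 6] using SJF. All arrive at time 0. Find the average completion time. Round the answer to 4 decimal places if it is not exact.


SJF order (ascending): [3, 6, 9, 9]
Completion times:
  Job 1: burst=3, C=3
  Job 2: burst=6, C=9
  Job 3: burst=9, C=18
  Job 4: burst=9, C=27
Average completion = 57/4 = 14.25

14.25
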